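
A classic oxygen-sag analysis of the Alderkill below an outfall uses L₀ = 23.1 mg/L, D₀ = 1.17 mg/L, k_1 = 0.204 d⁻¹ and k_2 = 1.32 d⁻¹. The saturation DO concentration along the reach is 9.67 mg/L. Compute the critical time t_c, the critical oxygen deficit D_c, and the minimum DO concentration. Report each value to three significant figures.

t_c ≈ 1.38 d; D_c ≈ 2.69 mg/L; min DO ≈ 6.98 mg/L

t_c = [1/(k_2−k_1)] ln[(k_2/k_1)(1 − D₀(k_2−k_1)/(k_1 L₀))]
= [1/(1.32−0.204)] ln[(1.32/0.204)(1 − 1.17×1.116/(0.204×23.1))]
= (1/1.116) ln[6.471 × 0.7229] = 0.8961 × ln(4.678) = 0.8961 × 1.543 = 1.382 d.
L(t_c) = L₀ e^(−k_1 t_c) = 23.1 × 0.7543 = 17.42 mg/L, and at the critical point k_2 D_c = k_1 L, so D_c = (0.204/1.32) × 17.42 = 2.693 mg/L.
Minimum DO = C_s − D_c = 9.67 − 2.693 = 6.977 mg/L.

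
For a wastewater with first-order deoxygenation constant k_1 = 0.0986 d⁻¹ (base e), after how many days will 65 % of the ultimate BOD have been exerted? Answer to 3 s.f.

t ≈ 10.6 d

y/L₀ = 1 − e^(−k_1 t) = 0.65 ⇒ e^(−k_1 t) = 0.350
t = −ln(0.350) / 0.0986 = 1.050 / 0.0986 = 10.65 d.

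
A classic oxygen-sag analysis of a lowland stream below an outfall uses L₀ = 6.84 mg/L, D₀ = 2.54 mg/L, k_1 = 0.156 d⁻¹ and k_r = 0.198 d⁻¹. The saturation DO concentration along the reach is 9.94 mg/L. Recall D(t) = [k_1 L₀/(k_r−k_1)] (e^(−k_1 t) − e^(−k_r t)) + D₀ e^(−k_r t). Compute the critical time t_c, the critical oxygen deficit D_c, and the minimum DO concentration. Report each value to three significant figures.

t_c ≈ 3.17 d; D_c ≈ 3.29 mg/L; min DO ≈ 6.65 mg/L

With k_r/k_1 = 1.269 and 1 − D₀(k_r−k_1)/(k_1 L₀) = 0.9000,
t_c = ln(1.269 × 0.9000) / (0.198 − 0.156) = ln(1.142) / 0.04200 = 0.1331/0.04200 = 3.168 d.
L(t_c) = L₀ e^(−k_1 t_c) = 6.84 × 0.6100 = 4.172 mg/L, and at the critical point k_r D_c = k_1 L, so D_c = (0.156/0.198) × 4.172 = 3.287 mg/L.
Minimum DO = C_s − D_c = 9.94 − 3.287 = 6.653 mg/L.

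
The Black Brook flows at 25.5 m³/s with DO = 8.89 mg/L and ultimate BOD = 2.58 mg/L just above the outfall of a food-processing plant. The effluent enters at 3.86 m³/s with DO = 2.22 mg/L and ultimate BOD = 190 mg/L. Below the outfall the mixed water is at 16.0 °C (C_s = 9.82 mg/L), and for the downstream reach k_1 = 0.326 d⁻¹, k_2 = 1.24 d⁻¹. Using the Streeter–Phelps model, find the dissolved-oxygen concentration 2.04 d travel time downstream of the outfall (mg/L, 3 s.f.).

DO ≈ 5.46 mg/L

Mixed DO = (25.5×8.89 + 3.86×2.22)/(25.5+3.86) = 235.3/29.36 = 8.013 mg/L.
Mixed L₀ = (25.5×2.58 + 3.86×190)/(29.36) = 799.2/29.36 = 27.22 mg/L.
Initial deficit D₀ = C_s − DO₀ = 9.82 − 8.013 = 1.807 mg/L.
D(2.04) = [0.326×27.22/(1.24−0.326)](e^(−0.326×2.04) − e^(−1.24×2.04)) + 1.807 e^(−1.24×2.04)
= 9.709 × (0.5143 − 0.07969) + 1.807 × 0.07969 = 4.363 mg/L.
DO = 9.82 − 4.363 = 5.457 mg/L.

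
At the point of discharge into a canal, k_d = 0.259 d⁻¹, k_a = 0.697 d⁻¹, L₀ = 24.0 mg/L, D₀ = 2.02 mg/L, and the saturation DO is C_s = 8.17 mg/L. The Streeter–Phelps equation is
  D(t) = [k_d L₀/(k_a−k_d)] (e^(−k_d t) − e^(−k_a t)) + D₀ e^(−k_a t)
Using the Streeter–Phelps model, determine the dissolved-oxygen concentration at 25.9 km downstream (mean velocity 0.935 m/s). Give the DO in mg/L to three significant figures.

DO ≈ 4.84 mg/L

Travel time t = x/v = 25.9 km / (0.935 m/s) = 25900 m / 0.935 m/s = 27700 s = 0.3206 d.
k_d L₀/(k_a−k_d) = 0.259×24.0/(0.697−0.259) = 6.216/0.4380 = 14.19 mg/L.
e^(−k_d t) = e^(−0.259×0.3206) = 0.9203; e^(−k_a t) = e^(−0.697×0.3206) = 0.7997.
D = 14.19 × (0.9203 − 0.7997) + 2.02 × 0.7997 = 1.711 + 1.615 = 3.327 mg/L.
DO = C_s − D = 8.17 − 3.327 = 4.843 mg/L.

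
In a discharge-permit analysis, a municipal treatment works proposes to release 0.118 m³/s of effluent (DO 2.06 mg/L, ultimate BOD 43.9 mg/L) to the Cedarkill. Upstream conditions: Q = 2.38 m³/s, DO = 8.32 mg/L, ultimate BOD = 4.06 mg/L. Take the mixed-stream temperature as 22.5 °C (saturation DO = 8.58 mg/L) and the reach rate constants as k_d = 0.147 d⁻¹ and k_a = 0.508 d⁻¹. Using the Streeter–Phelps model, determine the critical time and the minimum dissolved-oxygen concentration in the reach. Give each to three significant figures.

t_c ≈ 2.71 d; minimum DO ≈ 7.43 mg/L

Mixed DO = (2.38×8.32 + 0.118×2.06)/(2.38+0.118) = 20.04/2.498 = 8.024 mg/L.
Mixed L₀ = (2.38×4.06 + 0.118×43.9)/(2.498) = 14.84/2.498 = 5.942 mg/L.
Initial deficit D₀ = C_s − DO₀ = 8.58 − 8.024 = 0.5557 mg/L.
t_c = (1/0.3610) ln[(0.508/0.147)(1 − 0.5557×0.3610/(0.147×5.942))] = 2.770 × ln(2.662) = 2.712 d.
D_c = (0.147/0.508) × 5.942 × e^(−0.147×2.712) = 0.2894 × 5.942 × 0.6712 = 1.154 mg/L.
Minimum DO = 8.58 − 1.154 = 7.426 mg/L.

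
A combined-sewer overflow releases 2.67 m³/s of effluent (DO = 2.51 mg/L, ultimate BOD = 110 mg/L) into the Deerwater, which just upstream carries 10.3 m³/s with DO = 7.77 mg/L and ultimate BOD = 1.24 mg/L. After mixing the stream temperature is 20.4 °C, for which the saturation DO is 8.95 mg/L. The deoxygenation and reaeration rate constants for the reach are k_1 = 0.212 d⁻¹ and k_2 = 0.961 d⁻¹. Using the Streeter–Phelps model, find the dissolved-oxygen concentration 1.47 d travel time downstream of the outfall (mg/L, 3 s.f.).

Mixed DO = (10.3×7.77 + 2.67×2.51)/(10.3+2.67) = 86.73/12.97 = 6.687 mg/L.
Mixed L₀ = (10.3×1.24 + 2.67×110)/(12.97) = 306.5/12.97 = 23.63 mg/L.
Initial deficit D₀ = C_s − DO₀ = 8.95 − 6.687 = 2.263 mg/L.
D(1.47) = [0.212×23.63/(0.961−0.212)](e^(−0.212×1.47) − e^(−0.961×1.47)) + 2.263 e^(−0.961×1.47)
= 6.688 × (0.7322 − 0.2435) + 2.263 × 0.2435 = 3.820 mg/L.
DO = 8.95 − 3.820 = 5.130 mg/L.

DO ≈ 5.13 mg/L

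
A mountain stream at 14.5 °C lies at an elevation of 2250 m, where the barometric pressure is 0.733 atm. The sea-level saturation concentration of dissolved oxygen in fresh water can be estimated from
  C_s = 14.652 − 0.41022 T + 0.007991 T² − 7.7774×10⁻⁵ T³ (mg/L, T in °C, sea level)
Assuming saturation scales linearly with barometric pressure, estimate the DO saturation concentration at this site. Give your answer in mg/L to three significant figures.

At sea level: C_s = 14.652 − 0.41022×14.5 + 0.007991×14.5² − 7.7774×10⁻⁵×14.5³ = 10.15 mg/L.
Pressure correction: C_s' = 10.15 × 0.733 = 7.438 mg/L.

C_s ≈ 7.44 mg/L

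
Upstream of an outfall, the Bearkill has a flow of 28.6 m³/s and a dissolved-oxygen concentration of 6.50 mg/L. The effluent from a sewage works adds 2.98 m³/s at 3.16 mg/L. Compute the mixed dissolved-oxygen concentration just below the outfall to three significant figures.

6.18 mg/L

Flow-weighted mixing: C = (Q_r C_r + Q_w C_w)/(Q_r + Q_w)
= (28.6×6.50 + 2.98×3.16)/(28.6 + 2.98) = 195.3/31.58 = 6.185 mg/L.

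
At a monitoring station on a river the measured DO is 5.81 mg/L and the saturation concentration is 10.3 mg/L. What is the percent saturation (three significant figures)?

56.4 % saturation

% saturation = C/C_s × 100 = 5.81/10.3 × 100 = 56.4 %.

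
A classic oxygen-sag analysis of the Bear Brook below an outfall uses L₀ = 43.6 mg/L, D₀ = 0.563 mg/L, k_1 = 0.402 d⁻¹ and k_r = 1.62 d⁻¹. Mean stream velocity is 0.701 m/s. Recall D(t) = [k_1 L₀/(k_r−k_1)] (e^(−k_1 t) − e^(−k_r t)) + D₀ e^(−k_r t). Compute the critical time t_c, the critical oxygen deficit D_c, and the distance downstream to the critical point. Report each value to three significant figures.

t_c = [1/(k_r−k_1)] ln[(k_r/k_1)(1 − D₀(k_r−k_1)/(k_1 L₀))]
= [1/(1.62−0.402)] ln[(1.62/0.402)(1 − 0.563×1.218/(0.402×43.6))]
= (1/1.218) ln[4.030 × 0.9609] = 0.8210 × ln(3.872) = 0.8210 × 1.354 = 1.112 d.
D_c = (k_1/k_r) L₀ e^(−k_1 t_c) = (0.402/1.62) × 43.6 × e^(−0.402×1.112) = 0.2481 × 43.6 × 0.6397 = 6.921 mg/L.
x_c = v t_c = 0.701 m/s × 1.112 d × 86400 s/d = 67320 m ≈ 67.3 km.

t_c ≈ 1.11 d; D_c ≈ 6.92 mg/L; x_c ≈ 67.3 km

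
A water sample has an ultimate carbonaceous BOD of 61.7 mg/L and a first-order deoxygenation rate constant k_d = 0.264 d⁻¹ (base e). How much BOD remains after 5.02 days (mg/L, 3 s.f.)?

L_t = L₀ e^(−k_d t) = 61.7 × e^(−0.264×5.02) = 61.7 × 0.2657 = 16.40 mg/L.

L ≈ 16.4 mg/L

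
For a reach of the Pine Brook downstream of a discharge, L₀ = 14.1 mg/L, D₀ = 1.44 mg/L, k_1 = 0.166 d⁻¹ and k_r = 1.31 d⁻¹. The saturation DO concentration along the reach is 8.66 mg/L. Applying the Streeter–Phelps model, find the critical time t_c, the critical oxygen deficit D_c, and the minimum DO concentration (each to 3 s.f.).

t_c ≈ 0.742 d; D_c ≈ 1.58 mg/L; min DO ≈ 7.08 mg/L

t_c = [1/(k_r−k_1)] ln[(k_r/k_1)(1 − D₀(k_r−k_1)/(k_1 L₀))]
= [1/(1.31−0.166)] ln[(1.31/0.166)(1 − 1.44×1.144/(0.166×14.1))]
= (1/1.144) ln[7.892 × 0.2962] = 0.8741 × ln(2.337) = 0.8741 × 0.8490 = 0.7421 d.
D_c = (k_1/k_r) L₀ e^(−k_1 t_c) = (0.166/1.31) × 14.1 × e^(−0.166×0.7421) = 0.1267 × 14.1 × 0.8841 = 1.580 mg/L.
Minimum DO = C_s − D_c = 8.66 − 1.580 = 7.080 mg/L.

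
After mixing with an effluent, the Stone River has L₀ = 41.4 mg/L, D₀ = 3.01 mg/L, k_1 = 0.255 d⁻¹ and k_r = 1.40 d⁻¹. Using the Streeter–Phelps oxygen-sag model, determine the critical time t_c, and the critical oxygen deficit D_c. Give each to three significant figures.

t_c ≈ 1.14 d; D_c ≈ 5.64 mg/L

At the critical point dD/dt = 0, so k_1 L₀ e^(−k_1 t) = k_r D. Substituting D(t) from the Streeter–Phelps equation and solving for t gives
t_c = ln[(k_r/k_1)(1 − D₀(k_r−k_1)/(k_1 L₀))] / (k_r−k_1).
Here k_r−k_1 = 1.145 d⁻¹ and 1 − D₀(k_r−k_1)/(k_1 L₀) = 1 − 3.01×1.145/(0.255×41.4) = 0.6735, so
t_c = ln(5.490 × 0.6735) / 1.145 = 1.308 / 1.145 = 1.142 d.
L(t_c) = L₀ e^(−k_1 t_c) = 41.4 × 0.7473 = 30.94 mg/L, and at the critical point k_r D_c = k_1 L, so D_c = (0.255/1.40) × 30.94 = 5.635 mg/L.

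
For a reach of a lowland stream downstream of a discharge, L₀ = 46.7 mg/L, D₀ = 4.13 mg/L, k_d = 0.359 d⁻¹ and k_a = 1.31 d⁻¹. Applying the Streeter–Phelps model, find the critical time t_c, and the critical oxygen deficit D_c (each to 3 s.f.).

At the critical point dD/dt = 0, so k_d L₀ e^(−k_d t) = k_a D. Substituting D(t) from the Streeter–Phelps equation and solving for t gives
t_c = ln[(k_a/k_d)(1 − D₀(k_a−k_d)/(k_d L₀))] / (k_a−k_d).
Here k_a−k_d = 0.9510 d⁻¹ and 1 − D₀(k_a−k_d)/(k_d L₀) = 1 − 4.13×0.9510/(0.359×46.7) = 0.7657, so
t_c = ln(3.649 × 0.7657) / 0.9510 = 1.028 / 0.9510 = 1.080 d.
L(t_c) = L₀ e^(−k_d t_c) = 46.7 × 0.6785 = 31.69 mg/L, and at the critical point k_a D_c = k_d L, so D_c = (0.359/1.31) × 31.69 = 8.683 mg/L.

t_c ≈ 1.08 d; D_c ≈ 8.68 mg/L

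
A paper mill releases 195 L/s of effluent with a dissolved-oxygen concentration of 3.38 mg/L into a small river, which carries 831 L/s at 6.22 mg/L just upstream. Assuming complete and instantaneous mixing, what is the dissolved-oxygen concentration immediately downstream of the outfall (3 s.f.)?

5.68 mg/L

Flow-weighted mixing: C = (Q_r C_r + Q_w C_w)/(Q_r + Q_w)
= (831×6.22 + 195×3.38)/(831 + 195) = 5828/1026 = 5.680 mg/L.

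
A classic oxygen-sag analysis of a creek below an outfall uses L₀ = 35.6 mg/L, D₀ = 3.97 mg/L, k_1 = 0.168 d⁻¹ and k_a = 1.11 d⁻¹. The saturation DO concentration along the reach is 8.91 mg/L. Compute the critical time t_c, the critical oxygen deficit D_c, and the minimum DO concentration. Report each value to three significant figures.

t_c ≈ 0.962 d; D_c ≈ 4.58 mg/L; min DO ≈ 4.33 mg/L

With k_a/k_1 = 6.607 and 1 − D₀(k_a−k_1)/(k_1 L₀) = 0.3747,
t_c = ln(6.607 × 0.3747) / (1.11 − 0.168) = ln(2.476) / 0.9420 = 0.9065/0.9420 = 0.9624 d.
D_c = (k_1/k_a) L₀ e^(−k_1 t_c) = (0.168/1.11) × 35.6 × e^(−0.168×0.9624) = 0.1514 × 35.6 × 0.8507 = 4.584 mg/L.
Minimum DO = C_s − D_c = 8.91 − 4.584 = 4.326 mg/L.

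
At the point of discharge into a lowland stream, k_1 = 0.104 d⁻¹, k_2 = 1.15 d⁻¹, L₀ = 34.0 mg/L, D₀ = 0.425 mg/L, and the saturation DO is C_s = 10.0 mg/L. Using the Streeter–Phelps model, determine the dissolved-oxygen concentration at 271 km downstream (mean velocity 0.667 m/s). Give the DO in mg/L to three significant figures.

Travel time t = x/v = 271 km / (0.667 m/s) = 271000 m / 0.667 m/s = 406300 s = 4.703 d.
k_1 L₀/(k_2−k_1) = 0.104×34.0/(1.15−0.104) = 3.536/1.046 = 3.380 mg/L.
e^(−k_1 t) = e^(−0.104×4.703) = 0.6132; e^(−k_2 t) = e^(−1.15×4.703) = 0.004481.
D = 3.380 × (0.6132 − 0.004481) + 0.425 × 0.004481 = 2.058 + 0.001904 = 2.060 mg/L.
DO = C_s − D = 10.0 − 2.060 = 7.940 mg/L.

DO ≈ 7.94 mg/L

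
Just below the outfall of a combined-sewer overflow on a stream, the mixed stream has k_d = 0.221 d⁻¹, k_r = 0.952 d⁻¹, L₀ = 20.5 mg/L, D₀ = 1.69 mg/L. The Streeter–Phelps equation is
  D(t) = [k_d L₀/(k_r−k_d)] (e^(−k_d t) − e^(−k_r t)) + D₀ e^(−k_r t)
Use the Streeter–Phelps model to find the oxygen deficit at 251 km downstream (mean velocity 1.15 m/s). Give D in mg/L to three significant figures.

Travel time t = x/v = 251 km / (1.15 m/s) = 251000 m / 1.15 m/s = 218300 s = 2.526 d.
k_d L₀/(k_r−k_d) = 0.221×20.5/(0.952−0.221) = 4.530/0.7310 = 6.198 mg/L.
e^(−k_d t) = e^(−0.221×2.526) = 0.5722; e^(−k_r t) = e^(−0.952×2.526) = 0.09027.
D = 6.198 × (0.5722 − 0.09027) + 1.69 × 0.09027 = 2.987 + 0.1526 = 3.139 mg/L.

D ≈ 3.14 mg/L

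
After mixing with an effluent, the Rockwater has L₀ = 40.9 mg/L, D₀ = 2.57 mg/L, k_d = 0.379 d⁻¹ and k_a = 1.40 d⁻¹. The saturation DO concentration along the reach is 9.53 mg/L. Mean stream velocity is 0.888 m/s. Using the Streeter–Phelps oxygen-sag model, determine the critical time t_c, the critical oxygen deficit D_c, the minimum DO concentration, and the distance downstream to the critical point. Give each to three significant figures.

t_c ≈ 1.10 d; D_c ≈ 7.30 mg/L; min DO ≈ 2.23 mg/L; x_c ≈ 84.3 km

t_c = [1/(k_a−k_d)] ln[(k_a/k_d)(1 − D₀(k_a−k_d)/(k_d L₀))]
= [1/(1.40−0.379)] ln[(1.40/0.379)(1 − 2.57×1.021/(0.379×40.9))]
= (1/1.021) ln[3.694 × 0.8307] = 0.9794 × ln(3.069) = 0.9794 × 1.121 = 1.098 d.
D_c = (k_d/k_a) L₀ e^(−k_d t_c) = (0.379/1.40) × 40.9 × e^(−0.379×1.098) = 0.2707 × 40.9 × 0.6595 = 7.303 mg/L.
Minimum DO = C_s − D_c = 9.53 − 7.303 = 2.227 mg/L.
x_c = v t_c = 0.888 m/s × 1.098 d × 86400 s/d = 84260 m ≈ 84.3 km.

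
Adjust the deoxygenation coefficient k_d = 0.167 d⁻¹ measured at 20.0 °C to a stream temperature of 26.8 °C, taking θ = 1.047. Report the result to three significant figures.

k_d(T₂) = k_d(T₁) · θ^(T₂−T₁) = 0.167 × 1.047^(26.8−20.0)
= 0.167 × 1.047^6.80 = 0.167 × 1.367 = 0.2282 d⁻¹.

k_d ≈ 0.228 d⁻¹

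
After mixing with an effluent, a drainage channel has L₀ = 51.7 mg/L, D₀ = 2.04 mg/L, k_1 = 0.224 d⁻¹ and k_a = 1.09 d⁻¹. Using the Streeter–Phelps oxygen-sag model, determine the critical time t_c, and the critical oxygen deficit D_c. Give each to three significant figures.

At the critical point dD/dt = 0, so k_1 L₀ e^(−k_1 t) = k_a D. Substituting D(t) from the Streeter–Phelps equation and solving for t gives
t_c = ln[(k_a/k_1)(1 − D₀(k_a−k_1)/(k_1 L₀))] / (k_a−k_1).
Here k_a−k_1 = 0.8660 d⁻¹ and 1 − D₀(k_a−k_1)/(k_1 L₀) = 1 − 2.04×0.8660/(0.224×51.7) = 0.8475, so
t_c = ln(4.866 × 0.8475) / 0.8660 = 1.417 / 0.8660 = 1.636 d.
D_c = (k_1/k_a) L₀ e^(−k_1 t_c) = (0.224/1.09) × 51.7 × e^(−0.224×1.636) = 0.2055 × 51.7 × 0.6932 = 7.365 mg/L.

t_c ≈ 1.64 d; D_c ≈ 7.36 mg/L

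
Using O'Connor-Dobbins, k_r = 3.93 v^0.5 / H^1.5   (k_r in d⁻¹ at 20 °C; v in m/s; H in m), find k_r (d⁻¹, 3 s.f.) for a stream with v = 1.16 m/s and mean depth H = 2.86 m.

k_r ≈ 0.875 d⁻¹

k_r = 3.93 × 1.16^0.5 / 2.86^1.5 = 3.93 × 1.077 / 4.837 = 0.8751 d⁻¹.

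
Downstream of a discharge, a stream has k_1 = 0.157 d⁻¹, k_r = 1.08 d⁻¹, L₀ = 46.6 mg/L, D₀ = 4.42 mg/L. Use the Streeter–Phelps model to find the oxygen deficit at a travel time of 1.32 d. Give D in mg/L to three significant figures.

k_1 L₀/(k_r−k_1) = 0.157×46.6/(1.08−0.157) = 7.316/0.9230 = 7.927 mg/L.
e^(−k_1 t) = e^(−0.157×1.320) = 0.8128; e^(−k_r t) = e^(−1.08×1.320) = 0.2404.
D = 7.927 × (0.8128 − 0.2404) + 4.42 × 0.2404 = 4.538 + 1.062 = 5.600 mg/L.

D ≈ 5.60 mg/L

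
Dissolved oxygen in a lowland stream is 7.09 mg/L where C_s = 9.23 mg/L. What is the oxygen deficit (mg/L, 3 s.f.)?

D = C_s − C = 9.23 − 7.09 = 2.14 mg/L.

D ≈ 2.14 mg/L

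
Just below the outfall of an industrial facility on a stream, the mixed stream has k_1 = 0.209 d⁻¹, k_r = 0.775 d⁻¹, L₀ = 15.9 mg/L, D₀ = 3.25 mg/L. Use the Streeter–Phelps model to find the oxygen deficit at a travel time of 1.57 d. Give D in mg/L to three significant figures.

D ≈ 3.45 mg/L

k_1 L₀/(k_r−k_1) = 0.209×15.9/(0.775−0.209) = 3.323/0.5660 = 5.871 mg/L.
e^(−k_1 t) = e^(−0.209×1.570) = 0.7203; e^(−k_r t) = e^(−0.775×1.570) = 0.2962.
D = 5.871 × (0.7203 − 0.2962) + 3.25 × 0.2962 = 2.490 + 0.9626 = 3.452 mg/L.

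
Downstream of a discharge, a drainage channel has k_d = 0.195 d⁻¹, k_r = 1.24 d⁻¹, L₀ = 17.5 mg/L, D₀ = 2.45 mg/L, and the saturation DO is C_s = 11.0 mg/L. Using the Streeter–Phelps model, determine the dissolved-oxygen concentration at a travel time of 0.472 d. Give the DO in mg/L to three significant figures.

DO ≈ 8.48 mg/L

k_d L₀/(k_r−k_d) = 0.195×17.5/(1.24−0.195) = 3.413/1.045 = 3.266 mg/L.
e^(−k_d t) = e^(−0.195×0.4720) = 0.9121; e^(−k_r t) = e^(−1.24×0.4720) = 0.5569.
D = 3.266 × (0.9121 − 0.5569) + 2.45 × 0.5569 = 1.160 + 1.365 = 2.524 mg/L.
DO = C_s − D = 11.0 − 2.524 = 8.476 mg/L.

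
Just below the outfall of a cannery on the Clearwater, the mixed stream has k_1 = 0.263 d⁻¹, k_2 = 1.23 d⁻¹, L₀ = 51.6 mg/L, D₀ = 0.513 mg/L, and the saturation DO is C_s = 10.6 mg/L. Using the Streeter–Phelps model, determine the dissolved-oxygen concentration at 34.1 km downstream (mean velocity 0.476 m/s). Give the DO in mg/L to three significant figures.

DO ≈ 4.19 mg/L

Travel time t = x/v = 34.1 km / (0.476 m/s) = 34100 m / 0.476 m/s = 71640 s = 0.8292 d.
k_1 L₀/(k_2−k_1) = 0.263×51.6/(1.23−0.263) = 13.57/0.9670 = 14.03 mg/L.
e^(−k_1 t) = e^(−0.263×0.8292) = 0.8041; e^(−k_2 t) = e^(−1.23×0.8292) = 0.3606.
D = 14.03 × (0.8041 − 0.3606) + 0.513 × 0.3606 = 6.223 + 0.1850 = 6.408 mg/L.
DO = C_s − D = 10.6 − 6.408 = 4.192 mg/L.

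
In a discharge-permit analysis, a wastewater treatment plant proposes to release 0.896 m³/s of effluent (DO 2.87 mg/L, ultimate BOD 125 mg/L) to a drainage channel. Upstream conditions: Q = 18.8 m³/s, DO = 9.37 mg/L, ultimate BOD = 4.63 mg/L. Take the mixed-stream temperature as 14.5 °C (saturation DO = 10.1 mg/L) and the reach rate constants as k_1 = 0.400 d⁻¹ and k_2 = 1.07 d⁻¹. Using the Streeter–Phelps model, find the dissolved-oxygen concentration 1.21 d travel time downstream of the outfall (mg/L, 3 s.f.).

DO ≈ 7.75 mg/L

Mixed DO = (18.8×9.37 + 0.896×2.87)/(18.8+0.896) = 178.7/19.70 = 9.074 mg/L.
Mixed L₀ = (18.8×4.63 + 0.896×125)/(19.70) = 199.0/19.70 = 10.11 mg/L.
Initial deficit D₀ = C_s − DO₀ = 10.1 − 9.074 = 1.026 mg/L.
D(1.21) = [0.400×10.11/(1.07−0.400)](e^(−0.400×1.21) − e^(−1.07×1.21)) + 1.026 e^(−1.07×1.21)
= 6.033 × (0.6163 − 0.2740) + 1.026 × 0.2740 = 2.346 mg/L.
DO = 10.1 − 2.346 = 7.754 mg/L.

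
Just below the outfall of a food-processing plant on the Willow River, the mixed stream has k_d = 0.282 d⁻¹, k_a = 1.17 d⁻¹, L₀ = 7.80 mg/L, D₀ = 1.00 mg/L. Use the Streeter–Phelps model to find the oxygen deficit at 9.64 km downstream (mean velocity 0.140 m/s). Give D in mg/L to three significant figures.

D ≈ 1.40 mg/L

Travel time t = x/v = 9.64 km / (0.140 m/s) = 9640 m / 0.140 m/s = 68860 s = 0.7970 d.
k_d L₀/(k_a−k_d) = 0.282×7.80/(1.17−0.282) = 2.200/0.8880 = 2.477 mg/L.
e^(−k_d t) = e^(−0.282×0.7970) = 0.7987; e^(−k_a t) = e^(−1.17×0.7970) = 0.3936.
D = 2.477 × (0.7987 − 0.3936) + 1.00 × 0.3936 = 1.004 + 0.3936 = 1.397 mg/L.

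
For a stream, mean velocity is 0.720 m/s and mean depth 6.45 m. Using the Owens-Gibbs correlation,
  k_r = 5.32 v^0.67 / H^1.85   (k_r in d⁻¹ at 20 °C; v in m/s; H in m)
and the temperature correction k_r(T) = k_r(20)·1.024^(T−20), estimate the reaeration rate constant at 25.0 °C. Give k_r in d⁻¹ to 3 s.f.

k_r ≈ 0.153 d⁻¹

k_r(20) = 5.32 × 0.720^0.67 / 6.45^1.85 = 5.32 × 0.8024 / 31.45 = 0.1357 d⁻¹.
k_r(25.0) = 0.1357 × 1.024^(25.0−20) = 0.1357 × 1.126 = 0.1528 d⁻¹.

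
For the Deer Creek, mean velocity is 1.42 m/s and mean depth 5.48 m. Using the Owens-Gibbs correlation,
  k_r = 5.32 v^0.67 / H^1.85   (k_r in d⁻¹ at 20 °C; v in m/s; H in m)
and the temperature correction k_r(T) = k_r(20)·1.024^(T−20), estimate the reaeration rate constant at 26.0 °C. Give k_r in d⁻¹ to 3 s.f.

k_r(20) = 5.32 × 1.42^0.67 / 5.48^1.85 = 5.32 × 1.265 / 23.27 = 0.2892 d⁻¹.
k_r(26.0) = 0.2892 × 1.024^(26.0−20) = 0.2892 × 1.153 = 0.3334 d⁻¹.

k_r ≈ 0.333 d⁻¹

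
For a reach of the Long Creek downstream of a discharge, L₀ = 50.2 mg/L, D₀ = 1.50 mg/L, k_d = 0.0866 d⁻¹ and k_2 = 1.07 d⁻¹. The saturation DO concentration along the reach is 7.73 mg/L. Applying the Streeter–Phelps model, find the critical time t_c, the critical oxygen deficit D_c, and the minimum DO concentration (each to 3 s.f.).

t_c ≈ 2.14 d; D_c ≈ 3.38 mg/L; min DO ≈ 4.35 mg/L

With k_2/k_d = 12.36 and 1 − D₀(k_2−k_d)/(k_d L₀) = 0.6607,
t_c = ln(12.36 × 0.6607) / (1.07 − 0.0866) = ln(8.163) / 0.9834 = 2.100/0.9834 = 2.135 d.
L(t_c) = L₀ e^(−k_d t_c) = 50.2 × 0.8312 = 41.73 mg/L, and at the critical point k_2 D_c = k_d L, so D_c = (0.0866/1.07) × 41.73 = 3.377 mg/L.
Minimum DO = C_s − D_c = 7.73 − 3.377 = 4.353 mg/L.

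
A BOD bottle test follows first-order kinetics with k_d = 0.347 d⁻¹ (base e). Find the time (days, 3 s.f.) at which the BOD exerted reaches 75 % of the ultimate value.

t ≈ 4.00 d

y/L₀ = 1 − e^(−k_d t) = 0.75 ⇒ e^(−k_d t) = 0.250
t = −ln(0.250) / 0.347 = 1.386 / 0.347 = 3.995 d.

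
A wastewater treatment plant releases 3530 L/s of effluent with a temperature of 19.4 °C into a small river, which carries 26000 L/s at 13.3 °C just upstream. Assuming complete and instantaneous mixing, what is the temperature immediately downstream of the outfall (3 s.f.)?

Flow-weighted mixing: C = (Q_r C_r + Q_w C_w)/(Q_r + Q_w)
= (26000×13.3 + 3530×19.4)/(26000 + 3530) = 414300/29530 = 14.03 °C.

14.0 °C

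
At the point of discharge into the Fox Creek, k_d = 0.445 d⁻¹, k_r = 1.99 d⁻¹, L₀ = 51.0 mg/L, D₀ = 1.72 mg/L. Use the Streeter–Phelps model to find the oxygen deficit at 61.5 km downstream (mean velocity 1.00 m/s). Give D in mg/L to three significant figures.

Travel time t = x/v = 61.5 km / (1.00 m/s) = 61500 m / 1.00 m/s = 61500 s = 0.7118 d.
k_d L₀/(k_r−k_d) = 0.445×51.0/(1.99−0.445) = 22.70/1.545 = 14.69 mg/L.
e^(−k_d t) = e^(−0.445×0.7118) = 0.7285; e^(−k_r t) = e^(−1.99×0.7118) = 0.2426.
D = 14.69 × (0.7285 − 0.2426) + 1.72 × 0.2426 = 7.138 + 0.4172 = 7.555 mg/L.

D ≈ 7.56 mg/L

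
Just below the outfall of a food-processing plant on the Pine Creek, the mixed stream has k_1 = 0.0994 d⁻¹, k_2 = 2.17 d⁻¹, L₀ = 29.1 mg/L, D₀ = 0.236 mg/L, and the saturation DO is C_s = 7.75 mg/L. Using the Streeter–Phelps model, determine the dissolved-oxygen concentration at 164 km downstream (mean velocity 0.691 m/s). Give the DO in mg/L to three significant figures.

Travel time t = x/v = 164 km / (0.691 m/s) = 164000 m / 0.691 m/s = 237300 s = 2.747 d.
k_1 L₀/(k_2−k_1) = 0.0994×29.1/(2.17−0.0994) = 2.893/2.071 = 1.397 mg/L.
e^(−k_1 t) = e^(−0.0994×2.747) = 0.7611; e^(−k_2 t) = e^(−2.17×2.747) = 0.002578.
D = 1.397 × (0.7611 − 0.002578) + 0.236 × 0.002578 = 1.060 + 0.0006083 = 1.060 mg/L.
DO = C_s − D = 7.75 − 1.060 = 6.690 mg/L.

DO ≈ 6.69 mg/L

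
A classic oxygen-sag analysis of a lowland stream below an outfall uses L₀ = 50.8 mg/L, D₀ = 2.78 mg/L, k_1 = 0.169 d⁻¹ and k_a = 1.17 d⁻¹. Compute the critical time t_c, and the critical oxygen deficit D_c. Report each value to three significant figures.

t_c ≈ 1.54 d; D_c ≈ 5.65 mg/L

At the critical point dD/dt = 0, so k_1 L₀ e^(−k_1 t) = k_a D. Substituting D(t) from the Streeter–Phelps equation and solving for t gives
t_c = ln[(k_a/k_1)(1 − D₀(k_a−k_1)/(k_1 L₀))] / (k_a−k_1).
Here k_a−k_1 = 1.001 d⁻¹ and 1 − D₀(k_a−k_1)/(k_1 L₀) = 1 − 2.78×1.001/(0.169×50.8) = 0.6759, so
t_c = ln(6.923 × 0.6759) / 1.001 = 1.543 / 1.001 = 1.542 d.
D_c = (k_1/k_a) L₀ e^(−k_1 t_c) = (0.169/1.17) × 50.8 × e^(−0.169×1.542) = 0.1444 × 50.8 × 0.7706 = 5.655 mg/L.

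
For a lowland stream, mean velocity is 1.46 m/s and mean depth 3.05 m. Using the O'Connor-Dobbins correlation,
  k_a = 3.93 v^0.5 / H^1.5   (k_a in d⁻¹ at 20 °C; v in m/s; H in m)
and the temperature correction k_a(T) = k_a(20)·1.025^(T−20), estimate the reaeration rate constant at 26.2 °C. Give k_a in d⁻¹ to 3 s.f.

k_a(20) = 3.93 × 1.46^0.5 / 3.05^1.5 = 3.93 × 1.208 / 5.327 = 0.8915 d⁻¹.
k_a(26.2) = 0.8915 × 1.025^(26.2−20) = 0.8915 × 1.165 = 1.039 d⁻¹.

k_a ≈ 1.04 d⁻¹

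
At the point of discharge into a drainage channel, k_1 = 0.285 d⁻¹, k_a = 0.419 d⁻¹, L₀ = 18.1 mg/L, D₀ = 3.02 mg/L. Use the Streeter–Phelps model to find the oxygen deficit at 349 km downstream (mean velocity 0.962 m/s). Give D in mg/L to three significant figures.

Travel time t = x/v = 349 km / (0.962 m/s) = 349000 m / 0.962 m/s = 362800 s = 4.199 d.
k_1 L₀/(k_a−k_1) = 0.285×18.1/(0.419−0.285) = 5.159/0.1340 = 38.50 mg/L.
e^(−k_1 t) = e^(−0.285×4.199) = 0.3022; e^(−k_a t) = e^(−0.419×4.199) = 0.1722.
D = 38.50 × (0.3022 − 0.1722) + 3.02 × 0.1722 = 5.006 + 0.5199 = 5.526 mg/L.

D ≈ 5.53 mg/L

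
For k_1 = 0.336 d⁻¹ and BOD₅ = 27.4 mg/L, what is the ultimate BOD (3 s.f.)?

BOD₅ = L₀(1 − e^(−5k_1)) ⇒ L₀ = BOD₅ / (1 − e^(−5×0.336))
= 27.4 / (1 − 0.1864) = 27.4 / 0.8136 = 33.68 mg/L.

L₀ ≈ 33.7 mg/L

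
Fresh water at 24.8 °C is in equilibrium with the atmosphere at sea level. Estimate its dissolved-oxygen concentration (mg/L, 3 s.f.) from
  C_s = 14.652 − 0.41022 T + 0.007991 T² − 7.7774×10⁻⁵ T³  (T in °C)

C_s = 14.652 − 0.41022×24.8 + 0.007991×24.8² − 7.7774×10⁻⁵×24.8³ = 8.207 mg/L.

C_s ≈ 8.21 mg/L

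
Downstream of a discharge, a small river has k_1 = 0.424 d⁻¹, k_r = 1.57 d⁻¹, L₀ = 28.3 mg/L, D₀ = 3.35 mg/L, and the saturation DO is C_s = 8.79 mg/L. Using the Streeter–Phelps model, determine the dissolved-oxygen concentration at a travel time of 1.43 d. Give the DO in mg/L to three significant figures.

k_1 L₀/(k_r−k_1) = 0.424×28.3/(1.57−0.424) = 12.00/1.146 = 10.47 mg/L.
e^(−k_1 t) = e^(−0.424×1.430) = 0.5454; e^(−k_r t) = e^(−1.57×1.430) = 0.1059.
D = 10.47 × (0.5454 − 0.1059) + 3.35 × 0.1059 = 4.601 + 0.3548 = 4.956 mg/L.
DO = C_s − D = 8.79 − 4.956 = 3.834 mg/L.

DO ≈ 3.83 mg/L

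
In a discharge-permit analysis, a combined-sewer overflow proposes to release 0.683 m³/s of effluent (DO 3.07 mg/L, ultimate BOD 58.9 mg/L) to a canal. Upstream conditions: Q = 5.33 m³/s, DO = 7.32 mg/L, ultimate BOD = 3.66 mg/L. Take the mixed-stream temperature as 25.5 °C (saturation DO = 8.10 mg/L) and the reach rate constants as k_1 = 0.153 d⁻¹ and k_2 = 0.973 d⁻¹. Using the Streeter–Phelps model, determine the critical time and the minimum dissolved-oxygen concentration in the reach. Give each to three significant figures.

Mixed DO = (5.33×7.32 + 0.683×3.07)/(5.33+0.683) = 41.11/6.013 = 6.837 mg/L.
Mixed L₀ = (5.33×3.66 + 0.683×58.9)/(6.013) = 59.74/6.013 = 9.935 mg/L.
Initial deficit D₀ = C_s − DO₀ = 8.10 − 6.837 = 1.263 mg/L.
t_c = (1/0.8200) ln[(0.973/0.153)(1 − 1.263×0.8200/(0.153×9.935))] = 1.220 × ln(2.027) = 0.8618 d.
D_c = (0.153/0.973) × 9.935 × e^(−0.153×0.8618) = 0.1572 × 9.935 × 0.8765 = 1.369 mg/L.
Minimum DO = 8.10 − 1.369 = 6.731 mg/L.

t_c ≈ 0.862 d; minimum DO ≈ 6.73 mg/L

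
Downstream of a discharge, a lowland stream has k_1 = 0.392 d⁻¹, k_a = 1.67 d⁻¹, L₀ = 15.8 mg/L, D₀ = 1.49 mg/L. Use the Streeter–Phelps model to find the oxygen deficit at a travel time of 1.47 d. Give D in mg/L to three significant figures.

k_1 L₀/(k_a−k_1) = 0.392×15.8/(1.67−0.392) = 6.194/1.278 = 4.846 mg/L.
e^(−k_1 t) = e^(−0.392×1.470) = 0.5620; e^(−k_a t) = e^(−1.67×1.470) = 0.08587.
D = 4.846 × (0.5620 − 0.08587) + 1.49 × 0.08587 = 2.308 + 0.1279 = 2.435 mg/L.

D ≈ 2.44 mg/L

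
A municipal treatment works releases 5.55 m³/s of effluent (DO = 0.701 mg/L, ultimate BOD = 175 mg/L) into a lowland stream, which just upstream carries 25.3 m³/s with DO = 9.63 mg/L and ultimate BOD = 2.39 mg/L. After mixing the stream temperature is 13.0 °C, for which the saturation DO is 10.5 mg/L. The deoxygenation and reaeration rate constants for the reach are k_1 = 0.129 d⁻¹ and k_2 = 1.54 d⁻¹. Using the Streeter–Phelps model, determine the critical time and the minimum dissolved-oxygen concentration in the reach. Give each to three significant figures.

t_c ≈ 0.581 d; minimum DO ≈ 7.90 mg/L

Mixed DO = (25.3×9.63 + 5.55×0.701)/(25.3+5.55) = 247.5/30.85 = 8.024 mg/L.
Mixed L₀ = (25.3×2.39 + 5.55×175)/(30.85) = 1032/30.85 = 33.44 mg/L.
Initial deficit D₀ = C_s − DO₀ = 10.5 − 8.024 = 2.476 mg/L.
t_c = (1/1.411) ln[(1.54/0.129)(1 − 2.476×1.411/(0.129×33.44))] = 0.7087 × ln(2.269) = 0.5807 d.
D_c = (0.129/1.54) × 33.44 × e^(−0.129×0.5807) = 0.08377 × 33.44 × 0.9278 = 2.599 mg/L.
Minimum DO = 10.5 − 2.599 = 7.901 mg/L.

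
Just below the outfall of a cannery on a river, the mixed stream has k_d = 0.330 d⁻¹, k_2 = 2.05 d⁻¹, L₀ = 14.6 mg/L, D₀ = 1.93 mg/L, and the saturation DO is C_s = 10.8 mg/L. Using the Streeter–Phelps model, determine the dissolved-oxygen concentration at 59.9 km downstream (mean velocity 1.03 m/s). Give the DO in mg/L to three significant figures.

Travel time t = x/v = 59.9 km / (1.03 m/s) = 59900 m / 1.03 m/s = 58160 s = 0.6731 d.
k_d L₀/(k_2−k_d) = 0.330×14.6/(2.05−0.330) = 4.818/1.720 = 2.801 mg/L.
e^(−k_d t) = e^(−0.330×0.6731) = 0.8008; e^(−k_2 t) = e^(−2.05×0.6731) = 0.2516.
D = 2.801 × (0.8008 − 0.2516) + 1.93 × 0.2516 = 1.538 + 0.4856 = 2.024 mg/L.
DO = C_s − D = 10.8 − 2.024 = 8.776 mg/L.

DO ≈ 8.78 mg/L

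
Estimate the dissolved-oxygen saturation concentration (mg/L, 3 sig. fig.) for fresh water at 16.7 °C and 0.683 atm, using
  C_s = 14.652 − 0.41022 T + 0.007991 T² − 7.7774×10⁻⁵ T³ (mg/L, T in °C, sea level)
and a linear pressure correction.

C_s ≈ 6.60 mg/L

At sea level: C_s = 14.652 − 0.41022×16.7 + 0.007991×16.7² − 7.7774×10⁻⁵×16.7³ = 9.668 mg/L.
Pressure correction: C_s' = 9.668 × 0.683 = 6.603 mg/L.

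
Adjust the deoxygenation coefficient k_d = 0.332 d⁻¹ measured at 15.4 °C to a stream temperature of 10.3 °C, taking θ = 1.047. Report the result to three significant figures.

k_d ≈ 0.263 d⁻¹

k_d(T₂) = k_d(T₁) · θ^(T₂−T₁) = 0.332 × 1.047^(10.3−15.4)
= 0.332 × 1.047^-5.10 = 0.332 × 0.7912 = 0.2627 d⁻¹.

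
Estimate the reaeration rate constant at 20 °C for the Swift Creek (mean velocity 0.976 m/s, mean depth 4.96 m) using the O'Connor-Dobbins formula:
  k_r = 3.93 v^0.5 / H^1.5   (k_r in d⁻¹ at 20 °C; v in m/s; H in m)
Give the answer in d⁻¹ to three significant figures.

k_r = 3.93 × 0.976^0.5 / 4.96^1.5 = 3.93 × 0.9879 / 11.05 = 0.3515 d⁻¹.

k_r ≈ 0.351 d⁻¹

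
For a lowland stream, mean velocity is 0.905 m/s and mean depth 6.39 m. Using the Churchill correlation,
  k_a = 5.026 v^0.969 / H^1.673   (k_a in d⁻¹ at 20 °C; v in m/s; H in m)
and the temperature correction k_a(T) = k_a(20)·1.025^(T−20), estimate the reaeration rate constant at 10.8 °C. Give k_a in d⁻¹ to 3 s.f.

k_a(20) = 5.026 × 0.905^0.969 / 6.39^1.673 = 5.026 × 0.9078 / 22.26 = 0.2049 d⁻¹.
k_a(10.8) = 0.2049 × 1.025^(10.8−20) = 0.2049 × 0.7968 = 0.1633 d⁻¹.

k_a ≈ 0.163 d⁻¹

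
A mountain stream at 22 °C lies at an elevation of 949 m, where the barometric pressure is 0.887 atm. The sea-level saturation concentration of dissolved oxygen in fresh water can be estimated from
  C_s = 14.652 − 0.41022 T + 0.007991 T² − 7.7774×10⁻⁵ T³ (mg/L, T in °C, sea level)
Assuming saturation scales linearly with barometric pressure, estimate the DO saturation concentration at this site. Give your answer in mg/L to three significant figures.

At sea level: C_s = 14.652 − 0.41022×22 + 0.007991×22² − 7.7774×10⁻⁵×22³ = 8.667 mg/L.
Pressure correction: C_s' = 8.667 × 0.887 = 7.687 mg/L.

C_s ≈ 7.69 mg/L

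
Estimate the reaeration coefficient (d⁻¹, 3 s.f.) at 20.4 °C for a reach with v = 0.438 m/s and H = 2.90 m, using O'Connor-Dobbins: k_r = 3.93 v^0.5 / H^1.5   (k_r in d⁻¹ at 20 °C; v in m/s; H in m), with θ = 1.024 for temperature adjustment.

k_r ≈ 0.532 d⁻¹

k_r(20) = 3.93 × 0.438^0.5 / 2.90^1.5 = 3.93 × 0.6618 / 4.939 = 0.5267 d⁻¹.
k_r(20.4) = 0.5267 × 1.024^(20.4−20) = 0.5267 × 1.010 = 0.5317 d⁻¹.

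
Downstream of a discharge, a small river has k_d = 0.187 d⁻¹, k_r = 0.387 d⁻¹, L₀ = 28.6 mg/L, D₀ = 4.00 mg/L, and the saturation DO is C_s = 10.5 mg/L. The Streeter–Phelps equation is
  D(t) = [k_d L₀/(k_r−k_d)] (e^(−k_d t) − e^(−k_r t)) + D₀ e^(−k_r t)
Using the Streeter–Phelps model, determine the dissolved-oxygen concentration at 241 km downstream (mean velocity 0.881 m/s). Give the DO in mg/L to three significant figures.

Travel time t = x/v = 241 km / (0.881 m/s) = 241000 m / 0.881 m/s = 273600 s = 3.166 d.
k_d L₀/(k_r−k_d) = 0.187×28.6/(0.387−0.187) = 5.348/0.2000 = 26.74 mg/L.
e^(−k_d t) = e^(−0.187×3.166) = 0.5532; e^(−k_r t) = e^(−0.387×3.166) = 0.2937.
D = 26.74 × (0.5532 − 0.2937) + 4.00 × 0.2937 = 6.940 + 1.175 = 8.114 mg/L.
DO = C_s − D = 10.5 − 8.114 = 2.386 mg/L.

DO ≈ 2.39 mg/L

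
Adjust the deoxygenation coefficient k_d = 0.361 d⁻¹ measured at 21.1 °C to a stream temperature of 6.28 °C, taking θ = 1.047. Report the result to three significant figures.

k_d(T₂) = k_d(T₁) · θ^(T₂−T₁) = 0.361 × 1.047^(6.28−21.1)
= 0.361 × 1.047^-14.8 = 0.361 × 0.5063 = 0.1828 d⁻¹.

k_d ≈ 0.183 d⁻¹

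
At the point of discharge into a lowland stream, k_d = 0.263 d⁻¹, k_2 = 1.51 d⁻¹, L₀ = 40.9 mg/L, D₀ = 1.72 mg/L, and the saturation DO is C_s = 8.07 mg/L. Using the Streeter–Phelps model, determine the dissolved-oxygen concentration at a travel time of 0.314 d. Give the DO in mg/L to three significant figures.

k_d L₀/(k_2−k_d) = 0.263×40.9/(1.51−0.263) = 10.76/1.247 = 8.626 mg/L.
e^(−k_d t) = e^(−0.263×0.3140) = 0.9207; e^(−k_2 t) = e^(−1.51×0.3140) = 0.6224.
D = 8.626 × (0.9207 − 0.6224) + 1.72 × 0.6224 = 2.573 + 1.071 = 3.644 mg/L.
DO = C_s − D = 8.07 − 3.644 = 4.426 mg/L.

DO ≈ 4.43 mg/L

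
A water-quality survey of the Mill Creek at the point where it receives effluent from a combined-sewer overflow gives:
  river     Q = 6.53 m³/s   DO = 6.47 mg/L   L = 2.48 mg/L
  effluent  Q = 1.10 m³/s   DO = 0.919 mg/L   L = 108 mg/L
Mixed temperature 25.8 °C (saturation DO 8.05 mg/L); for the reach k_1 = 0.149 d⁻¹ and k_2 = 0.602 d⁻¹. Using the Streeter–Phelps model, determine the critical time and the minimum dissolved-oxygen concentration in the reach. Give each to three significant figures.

t_c ≈ 1.92 d; minimum DO ≈ 4.76 mg/L

Mixed DO = (6.53×6.47 + 1.10×0.919)/(6.53+1.10) = 43.26/7.630 = 5.670 mg/L.
Mixed L₀ = (6.53×2.48 + 1.10×108)/(7.630) = 135.0/7.630 = 17.69 mg/L.
Initial deficit D₀ = C_s − DO₀ = 8.05 − 5.670 = 2.380 mg/L.
t_c = (1/0.4530) ln[(0.602/0.149)(1 − 2.380×0.4530/(0.149×17.69))] = 2.208 × ln(2.388) = 1.921 d.
D_c = (0.149/0.602) × 17.69 × e^(−0.149×1.921) = 0.2475 × 17.69 × 0.7511 = 3.289 mg/L.
Minimum DO = 8.05 − 3.289 = 4.761 mg/L.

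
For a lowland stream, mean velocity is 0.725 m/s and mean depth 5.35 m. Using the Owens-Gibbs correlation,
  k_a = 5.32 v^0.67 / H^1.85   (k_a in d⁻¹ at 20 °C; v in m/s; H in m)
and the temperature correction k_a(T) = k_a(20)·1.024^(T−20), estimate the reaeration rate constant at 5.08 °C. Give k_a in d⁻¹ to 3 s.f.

k_a ≈ 0.135 d⁻¹

k_a(20) = 5.32 × 0.725^0.67 / 5.35^1.85 = 5.32 × 0.8062 / 22.26 = 0.1927 d⁻¹.
k_a(5.08) = 0.1927 × 1.024^(5.08−20) = 0.1927 × 0.7020 = 0.1353 d⁻¹.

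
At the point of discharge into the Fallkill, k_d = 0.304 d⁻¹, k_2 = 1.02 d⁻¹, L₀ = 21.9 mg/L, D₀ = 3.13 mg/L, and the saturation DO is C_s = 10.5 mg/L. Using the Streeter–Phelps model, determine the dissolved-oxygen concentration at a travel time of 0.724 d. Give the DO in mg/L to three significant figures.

k_d L₀/(k_2−k_d) = 0.304×21.9/(1.02−0.304) = 6.658/0.7160 = 9.298 mg/L.
e^(−k_d t) = e^(−0.304×0.7240) = 0.8024; e^(−k_2 t) = e^(−1.02×0.7240) = 0.4778.
D = 9.298 × (0.8024 − 0.4778) + 3.13 × 0.4778 = 3.018 + 1.496 = 4.514 mg/L.
DO = C_s − D = 10.5 − 4.514 = 5.986 mg/L.

DO ≈ 5.99 mg/L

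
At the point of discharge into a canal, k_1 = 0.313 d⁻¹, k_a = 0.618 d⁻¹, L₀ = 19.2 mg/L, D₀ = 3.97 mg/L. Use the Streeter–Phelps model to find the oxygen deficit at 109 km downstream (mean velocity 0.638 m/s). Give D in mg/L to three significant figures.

D ≈ 5.98 mg/L

Travel time t = x/v = 109 km / (0.638 m/s) = 109000 m / 0.638 m/s = 170800 s = 1.977 d.
k_1 L₀/(k_a−k_1) = 0.313×19.2/(0.618−0.313) = 6.010/0.3050 = 19.70 mg/L.
e^(−k_1 t) = e^(−0.313×1.977) = 0.5385; e^(−k_a t) = e^(−0.618×1.977) = 0.2946.
D = 19.70 × (0.5385 − 0.2946) + 3.97 × 0.2946 = 4.806 + 1.170 = 5.975 mg/L.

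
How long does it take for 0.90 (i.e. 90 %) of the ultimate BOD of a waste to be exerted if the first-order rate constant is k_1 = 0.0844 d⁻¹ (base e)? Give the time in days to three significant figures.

y/L₀ = 1 − e^(−k_1 t) = 0.90 ⇒ e^(−k_1 t) = 0.100
t = −ln(0.100) / 0.0844 = 2.303 / 0.0844 = 27.28 d.

t ≈ 27.3 d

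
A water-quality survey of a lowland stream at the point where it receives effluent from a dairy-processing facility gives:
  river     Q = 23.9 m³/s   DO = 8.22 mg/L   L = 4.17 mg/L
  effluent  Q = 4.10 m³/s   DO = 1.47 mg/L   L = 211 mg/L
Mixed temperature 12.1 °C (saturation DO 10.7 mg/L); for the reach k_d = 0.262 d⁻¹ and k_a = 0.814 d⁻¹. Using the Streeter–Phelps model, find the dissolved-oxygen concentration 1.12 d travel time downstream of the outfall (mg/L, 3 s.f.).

DO ≈ 3.68 mg/L

Mixed DO = (23.9×8.22 + 4.10×1.47)/(23.9+4.10) = 202.5/28.00 = 7.232 mg/L.
Mixed L₀ = (23.9×4.17 + 4.10×211)/(28.00) = 964.8/28.00 = 34.46 mg/L.
Initial deficit D₀ = C_s − DO₀ = 10.7 − 7.232 = 3.468 mg/L.
D(1.12) = [0.262×34.46/(0.814−0.262)](e^(−0.262×1.12) − e^(−0.814×1.12)) + 3.468 e^(−0.814×1.12)
= 16.35 × (0.7457 − 0.4018) + 3.468 × 0.4018 = 7.017 mg/L.
DO = 10.7 − 7.017 = 3.683 mg/L.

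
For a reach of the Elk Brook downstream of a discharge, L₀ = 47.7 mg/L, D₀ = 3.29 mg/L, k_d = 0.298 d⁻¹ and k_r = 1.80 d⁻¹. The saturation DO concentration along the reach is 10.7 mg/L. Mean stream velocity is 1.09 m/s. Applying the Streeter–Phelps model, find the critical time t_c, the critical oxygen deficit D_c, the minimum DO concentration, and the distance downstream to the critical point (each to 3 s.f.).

With k_r/k_d = 6.040 and 1 − D₀(k_r−k_d)/(k_d L₀) = 0.6524,
t_c = ln(6.040 × 0.6524) / (1.80 − 0.298) = ln(3.940) / 1.502 = 1.371/1.502 = 0.9130 d.
L(t_c) = L₀ e^(−k_d t_c) = 47.7 × 0.7618 = 36.34 mg/L, and at the critical point k_r D_c = k_d L, so D_c = (0.298/1.80) × 36.34 = 6.016 mg/L.
Minimum DO = C_s − D_c = 10.7 − 6.016 = 4.684 mg/L.
x_c = v t_c = 1.09 m/s × 0.9130 d × 86400 s/d = 85980 m ≈ 86.0 km.

t_c ≈ 0.913 d; D_c ≈ 6.02 mg/L; min DO ≈ 4.68 mg/L; x_c ≈ 86.0 km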